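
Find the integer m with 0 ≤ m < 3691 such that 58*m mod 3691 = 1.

3691 = 63*58 + 37
58 = 1*37 + 21
37 = 1*21 + 16
21 = 1*16 + 5
16 = 3*5 + 1
5 = 5*1 + 0
gcd(58, 3691) = 1, so the inverse exists.
Back-substitute for 1:
1 = 1*16 − 3*5
  = −3*21 + 4*16
  = 4*37 − 7*21
  = −7*58 + 11*37
  = 11*3691 − 700*58
So 58⁻¹ ≡ −700 ≡ 2991 (mod 3691).

2991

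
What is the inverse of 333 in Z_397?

By the extended Euclidean algorithm:
397 = 1*333 + 64
333 = 5*64 + 13
64 = 4*13 + 12
13 = 1*12 + 1
12 = 12*1 + 0
gcd(333, 397) = 1, so the inverse exists.
Back-substitute for 1:
1 = 1*13 − 1*12
  = −1*64 + 5*13
  = 5*333 − 26*64
  = −26*397 + 31*333
So 333⁻¹ ≡ 31 (mod 397).

31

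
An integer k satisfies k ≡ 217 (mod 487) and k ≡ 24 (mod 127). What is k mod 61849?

54761

487⁻¹ mod 127: 487·6 ≡ 1 (mod 127), so 487⁻¹ ≡ 6.
k = 217 + 487·((24 − 217)·6 mod 127) = 217 + 487·112 = 54761.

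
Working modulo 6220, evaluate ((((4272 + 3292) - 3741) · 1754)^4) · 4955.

3020

4272 + 3292 = 7564 ≡ 1344 (mod 6220)
1344 - 3741 = -2397 ≡ 3823 (mod 6220)
3823 · 1754 = 6705542 ≡ 382 (mod 6220)
(382)^4 ≡ 4536 (mod 6220)
4536 · 4955 = 22475880 ≡ 3020 (mod 6220)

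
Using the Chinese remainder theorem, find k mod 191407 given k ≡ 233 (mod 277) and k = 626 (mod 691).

181668

277⁻¹ mod 691: 277×232 ≡ 1 (mod 691), so 277⁻¹ ≡ 232.
k = 233 + 277×((626 − 233)×232 mod 691) = 233 + 277×655 = 181668.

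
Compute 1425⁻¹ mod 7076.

1733

7076 = 4·1425 + 1376
1425 = 1·1376 + 49
1376 = 28·49 + 4
49 = 12·4 + 1
4 = 4·1 + 0
gcd(1425, 7076) = 1, so the inverse exists.
Back-substitute for 1:
1 = 1·49 − 12·4
  = −12·1376 + 337·49
  = 337·1425 − 349·1376
  = −349·7076 + 1733·1425
So 1425⁻¹ ≡ 1733 (mod 7076).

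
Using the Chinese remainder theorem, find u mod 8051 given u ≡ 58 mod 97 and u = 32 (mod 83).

97⁻¹ mod 83: 97·6 ≡ 1 (mod 83), so 97⁻¹ ≡ 6.
u = 58 + 97·((32 − 58)·6 mod 83) = 58 + 97·10 = 1028.

1028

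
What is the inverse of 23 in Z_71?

34

By the extended Euclidean algorithm:
71 = 3·23 + 2
23 = 11·2 + 1
2 = 2·1 + 0
gcd(23, 71) = 1, so the inverse exists.
Bézout: 1 = −11·71 + 34·23.
So 23⁻¹ ≡ 34 (mod 71).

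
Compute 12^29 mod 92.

16

29 in binary is 11101, i.e. 29 = 16 + 8 + 4 + 1.
12^1 ≡ 12 (mod 92)
12^2 ≡ 12^2 = 144 ≡ 52 (mod 92)
12^4 ≡ 52^2 = 2704 ≡ 36 (mod 92)
12^8 ≡ 36^2 = 1296 ≡ 8 (mod 92)
12^16 ≡ 8^2 = 64 (mod 92)
12^29 = 12^16 * 12^8 * 12^4 * 12^1 ≡ 64 * 8 * 36 * 12 (mod 92).
Accumulate the product:
64 * 8 = 512 ≡ 52
52 * 36 = 1872 ≡ 32
32 * 12 = 384 ≡ 16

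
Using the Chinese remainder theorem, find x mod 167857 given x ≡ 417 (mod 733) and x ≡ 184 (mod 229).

733⁻¹ mod 229: 733·5 ≡ 1 (mod 229), so 733⁻¹ ≡ 5.
x = 417 + 733·((184 − 417)·5 mod 229) = 417 + 733·209 = 153614.
Check: 153614 mod 733 = 417, 153614 mod 229 = 184. ✓

153614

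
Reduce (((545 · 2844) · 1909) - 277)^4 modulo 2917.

2798

545 · 2844 = 1549980 ≡ 1053 (mod 2917)
1053 · 1909 = 2010177 ≡ 364 (mod 2917)
364 - 277 = 87
(87)^4 ≡ 2798 (mod 2917)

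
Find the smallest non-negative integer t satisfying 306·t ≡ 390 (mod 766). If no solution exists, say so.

174

gcd(306, 766) = 2, and 2 | 390, so solutions exist.
Divide through by 2: 153·t mod 383 = 195.
153⁻¹ ≡ 378 (mod 383).
t ≡ 378·195 ≡ 174 (mod 383).
The smallest non-negative solution is t = 174.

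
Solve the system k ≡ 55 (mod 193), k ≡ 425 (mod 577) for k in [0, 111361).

193⁻¹ mod 577: 193*290 ≡ 1 (mod 577), so 193⁻¹ ≡ 290.
k = 55 + 193*((425 − 55)*290 mod 577) = 55 + 193*555 = 107170.
Check: 107170 mod 193 = 55, 107170 mod 577 = 425. ✓

107170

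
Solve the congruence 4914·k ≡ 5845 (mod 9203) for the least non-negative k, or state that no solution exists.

5835

gcd(4914, 9203) = 1, so a unique solution mod 9203 exists.
4914⁻¹ ≡ 7598 (mod 9203).
k ≡ 7598·5845 ≡ 5835 (mod 9203).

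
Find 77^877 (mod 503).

443

877 in binary is 1101101101, i.e. 877 = 512 + 256 + 64 + 32 + 8 + 4 + 1.
77^1 ≡ 77 (mod 503)
77^2 ≡ 77^2 = 5929 ≡ 396 (mod 503)
77^4 ≡ 396^2 = 156816 ≡ 383 (mod 503)
77^8 ≡ 383^2 = 146689 ≡ 316 (mod 503)
77^16 ≡ 316^2 = 99856 ≡ 262 (mod 503)
77^32 ≡ 262^2 = 68644 ≡ 236 (mod 503)
77^64 ≡ 236^2 = 55696 ≡ 366 (mod 503)
77^128 ≡ 366^2 = 133956 ≡ 158 (mod 503)
77^256 ≡ 158^2 = 24964 ≡ 317 (mod 503)
77^512 ≡ 317^2 = 100489 ≡ 392 (mod 503)
77^877 = 77^512 * 77^256 * 77^64 * 77^32 * 77^8 * 77^4 * 77^1 ≡ 392 * 317 * 366 * 236 * 316 * 383 * 77 (mod 503).
Accumulate the product:
392 * 317 = 124264 ≡ 23
23 * 366 = 8418 ≡ 370
370 * 236 = 87320 ≡ 301
301 * 316 = 95116 ≡ 49
49 * 383 = 18767 ≡ 156
156 * 77 = 12012 ≡ 443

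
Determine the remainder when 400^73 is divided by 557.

73 in binary is 1001001, i.e. 73 = 64 + 8 + 1.
400^1 ≡ 400 (mod 557)
400^2 ≡ 400^2 = 160000 ≡ 141 (mod 557)
400^4 ≡ 141^2 = 19881 ≡ 386 (mod 557)
400^8 ≡ 386^2 = 148996 ≡ 277 (mod 557)
400^16 ≡ 277^2 = 76729 ≡ 420 (mod 557)
400^32 ≡ 420^2 = 176400 ≡ 388 (mod 557)
400^64 ≡ 388^2 = 150544 ≡ 154 (mod 557)
400^73 = 400^64 × 400^8 × 400^1 ≡ 154 × 277 × 400 (mod 557).
Accumulate the product:
154 × 277 = 42658 ≡ 326
326 × 400 = 130400 ≡ 62

62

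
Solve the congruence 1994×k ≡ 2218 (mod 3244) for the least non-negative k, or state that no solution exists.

gcd(1994, 3244) = 2, and 2 | 2218, so solutions exist.
Divide through by 2: 997×k ≡ 1109 (mod 1622).
997⁻¹ ≡ 1513 (mod 1622).
k ≡ 1513×1109 ≡ 769 (mod 1622).
The smallest non-negative solution is k = 769.

769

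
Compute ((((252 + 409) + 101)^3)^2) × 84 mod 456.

252 + 409 = 661 ≡ 205 (mod 456)
205 + 101 = 306
(306)^3 ≡ 312 (mod 456)
(312)^2 ≡ 216 (mod 456)
216 × 84 = 18144 ≡ 360 (mod 456)

360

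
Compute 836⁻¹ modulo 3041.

Apply the Euclidean algorithm and back-substitute:
3041 = 3·836 + 533
836 = 1·533 + 303
533 = 1·303 + 230
303 = 1·230 + 73
230 = 3·73 + 11
73 = 6·11 + 7
11 = 1·7 + 4
7 = 1·4 + 3
4 = 1·3 + 1
3 = 3·1 + 0
gcd(836, 3041) = 1, so the inverse exists.
Back-substitute for 1:
1 = 1·4 − 1·3
  = −1·7 + 2·4
  = 2·11 − 3·7
  = −3·73 + 20·11
  = 20·230 − 63·73
  = −63·303 + 83·230
  = 83·533 − 146·303
  = −146·836 + 229·533
  = 229·3041 − 833·836
So 836⁻¹ ≡ −833 ≡ 2208 (mod 3041).

2208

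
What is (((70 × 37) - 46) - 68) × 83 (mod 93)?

71

70 × 37 = 2590 ≡ 79 (mod 93)
79 - 46 = 33
33 - 68 = -35 ≡ 58 (mod 93)
58 × 83 = 4814 ≡ 71 (mod 93)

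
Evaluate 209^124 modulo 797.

553

Using repeated squaring:
209^1 ≡ 209 (mod 797)
209^2 ≡ 209^2 = 43681 ≡ 643 (mod 797)
209^4 ≡ 643^2 = 413449 ≡ 603 (mod 797)
209^8 ≡ 603^2 = 363609 ≡ 177 (mod 797)
209^16 ≡ 177^2 = 31329 ≡ 246 (mod 797)
209^32 ≡ 246^2 = 60516 ≡ 741 (mod 797)
209^64 ≡ 741^2 = 549081 ≡ 745 (mod 797)
209^124 = 209^64 × 209^32 × 209^16 × 209^8 × 209^4 ≡ 745 × 741 × 246 × 177 × 603 (mod 797).
Accumulate the product:
745 × 741 = 552045 ≡ 521
521 × 246 = 128166 ≡ 646
646 × 177 = 114342 ≡ 371
371 × 603 = 223713 ≡ 553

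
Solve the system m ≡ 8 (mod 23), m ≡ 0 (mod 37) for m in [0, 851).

629

23⁻¹ mod 37: 23×29 ≡ 1 (mod 37), so 23⁻¹ ≡ 29.
m = 8 + 23×((0 − 8)×29 mod 37) = 8 + 23×27 = 629.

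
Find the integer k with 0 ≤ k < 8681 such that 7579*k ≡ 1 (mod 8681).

2765

By the extended Euclidean algorithm:
8681 = 1·7579 + 1102
7579 = 6·1102 + 967
1102 = 1·967 + 135
967 = 7·135 + 22
135 = 6·22 + 3
22 = 7·3 + 1
3 = 3·1 + 0
gcd(7579, 8681) = 1, so the inverse exists.
Bézout: 1 = −2414·8681 + 2765·7579.
So 7579⁻¹ ≡ 2765 (mod 8681).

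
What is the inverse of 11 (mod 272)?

By the extended Euclidean algorithm:
272 = 24×11 + 8
11 = 1×8 + 3
8 = 2×3 + 2
3 = 1×2 + 1
2 = 2×1 + 0
gcd(11, 272) = 1, so the inverse exists.
Bézout: 1 = −4×272 + 99×11.
So 11⁻¹ ≡ 99 (mod 272).

99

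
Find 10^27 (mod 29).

3

27 in binary is 11011, i.e. 27 = 16 + 8 + 2 + 1.
10^1 ≡ 10 (mod 29)
10^2 ≡ 10^2 = 100 ≡ 13 (mod 29)
10^4 ≡ 13^2 = 169 ≡ 24 (mod 29)
10^8 ≡ 24^2 = 576 ≡ 25 (mod 29)
10^16 ≡ 25^2 = 625 ≡ 16 (mod 29)
10^27 = 10^16 * 10^8 * 10^2 * 10^1 ≡ 16 * 25 * 13 * 10 (mod 29).
Accumulate the product:
16 * 25 = 400 ≡ 23
23 * 13 = 299 ≡ 9
9 * 10 = 90 ≡ 3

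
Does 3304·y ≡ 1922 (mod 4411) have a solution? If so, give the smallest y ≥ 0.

1883

gcd(3304, 4411) = 1, so a unique solution mod 4411 exists.
3304⁻¹ ≡ 2335 (mod 4411).
y ≡ 2335·1922 ≡ 1883 (mod 4411).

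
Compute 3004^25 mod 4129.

1546

25 in binary is 11001, i.e. 25 = 16 + 8 + 1.
3004^1 ≡ 3004 (mod 4129)
3004^2 ≡ 3004^2 = 9024016 ≡ 2151 (mod 4129)
3004^4 ≡ 2151^2 = 4626801 ≡ 2321 (mod 4129)
3004^8 ≡ 2321^2 = 5387041 ≡ 2825 (mod 4129)
3004^16 ≡ 2825^2 = 7980625 ≡ 3397 (mod 4129)
3004^25 = 3004^16 · 3004^8 · 3004^1 ≡ 3397 · 2825 · 3004 (mod 4129).
Accumulate the product:
3397 · 2825 = 9596525 ≡ 729
729 · 3004 = 2189916 ≡ 1546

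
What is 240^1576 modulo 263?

9

1576 in binary is 11000101000, i.e. 1576 = 1024 + 512 + 32 + 8.
240^1 ≡ 240 (mod 263)
240^2 ≡ 240^2 = 57600 ≡ 3 (mod 263)
240^4 ≡ 3^2 = 9 (mod 263)
240^8 ≡ 9^2 = 81 (mod 263)
240^16 ≡ 81^2 = 6561 ≡ 249 (mod 263)
240^32 ≡ 249^2 = 62001 ≡ 196 (mod 263)
240^64 ≡ 196^2 = 38416 ≡ 18 (mod 263)
240^128 ≡ 18^2 = 324 ≡ 61 (mod 263)
240^256 ≡ 61^2 = 3721 ≡ 39 (mod 263)
240^512 ≡ 39^2 = 1521 ≡ 206 (mod 263)
240^1024 ≡ 206^2 = 42436 ≡ 93 (mod 263)
240^1576 = 240^1024 · 240^512 · 240^32 · 240^8 ≡ 93 · 206 · 196 · 81 (mod 263).
Accumulate the product:
93 · 206 = 19158 ≡ 222
222 · 196 = 43512 ≡ 117
117 · 81 = 9477 ≡ 9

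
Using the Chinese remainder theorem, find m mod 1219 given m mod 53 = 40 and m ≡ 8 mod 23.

53⁻¹ mod 23: 53*10 ≡ 1 (mod 23), so 53⁻¹ ≡ 10.
m = 40 + 53*((8 − 40)*10 mod 23) = 40 + 53*2 = 146.

146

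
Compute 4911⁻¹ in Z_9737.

By the extended Euclidean algorithm:
9737 = 1*4911 + 4826
4911 = 1*4826 + 85
4826 = 56*85 + 66
85 = 1*66 + 19
66 = 3*19 + 9
19 = 2*9 + 1
9 = 9*1 + 0
gcd(4911, 9737) = 1, so the inverse exists.
Back-substitute for 1:
1 = 1*19 − 2*9
  = −2*66 + 7*19
  = 7*85 − 9*66
  = −9*4826 + 511*85
  = 511*4911 − 520*4826
  = −520*9737 + 1031*4911
So 4911⁻¹ ≡ 1031 (mod 9737).

1031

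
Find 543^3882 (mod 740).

729

By square-and-multiply:
3882 in binary is 111100101010, i.e. 3882 = 2048 + 1024 + 512 + 256 + 32 + 8 + 2.
543^1 ≡ 543 (mod 740)
543^2 ≡ 543^2 = 294849 ≡ 329 (mod 740)
543^4 ≡ 329^2 = 108241 ≡ 201 (mod 740)
543^8 ≡ 201^2 = 40401 ≡ 441 (mod 740)
543^16 ≡ 441^2 = 194481 ≡ 601 (mod 740)
543^32 ≡ 601^2 = 361201 ≡ 81 (mod 740)
543^64 ≡ 81^2 = 6561 ≡ 641 (mod 740)
543^128 ≡ 641^2 = 410881 ≡ 181 (mod 740)
543^256 ≡ 181^2 = 32761 ≡ 201 (mod 740)
543^512 ≡ 201^2 = 40401 ≡ 441 (mod 740)
543^1024 ≡ 441^2 = 194481 ≡ 601 (mod 740)
543^2048 ≡ 601^2 = 361201 ≡ 81 (mod 740)
543^3882 = 543^2048 · 543^1024 · 543^512 · 543^256 · 543^32 · 543^8 · 543^2 ≡ 81 · 601 · 441 · 201 · 81 · 441 · 329 (mod 740).
Accumulate the product:
81 · 601 = 48681 ≡ 581
581 · 441 = 256221 ≡ 181
181 · 201 = 36381 ≡ 121
121 · 81 = 9801 ≡ 181
181 · 441 = 79821 ≡ 641
641 · 329 = 210889 ≡ 729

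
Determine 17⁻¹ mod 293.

69

By the extended Euclidean algorithm:
293 = 17×17 + 4
17 = 4×4 + 1
4 = 4×1 + 0
gcd(17, 293) = 1, so the inverse exists.
Back-substitute for 1:
1 = 1×17 − 4×4
  = −4×293 + 69×17
So 17⁻¹ ≡ 69 (mod 293).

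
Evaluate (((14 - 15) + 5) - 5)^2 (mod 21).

14 - 15 = -1 ≡ 20 (mod 21)
20 + 5 = 25 ≡ 4 (mod 21)
4 - 5 = -1 ≡ 20 (mod 21)
(20)^2 ≡ 1 (mod 21)

1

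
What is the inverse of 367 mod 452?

Apply the Euclidean algorithm and back-substitute:
452 = 1*367 + 85
367 = 4*85 + 27
85 = 3*27 + 4
27 = 6*4 + 3
4 = 1*3 + 1
3 = 3*1 + 0
gcd(367, 452) = 1, so the inverse exists.
Back-substitute for 1:
1 = 1*4 − 1*3
  = −1*27 + 7*4
  = 7*85 − 22*27
  = −22*367 + 95*85
  = 95*452 − 117*367
So 367⁻¹ ≡ −117 ≡ 335 (mod 452).

335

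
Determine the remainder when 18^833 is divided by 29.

Compute successive squares:
833 in binary is 1101000001, i.e. 833 = 512 + 256 + 64 + 1.
18^1 ≡ 18 (mod 29)
18^2 ≡ 18^2 = 324 ≡ 5 (mod 29)
18^4 ≡ 5^2 = 25 (mod 29)
18^8 ≡ 25^2 = 625 ≡ 16 (mod 29)
18^16 ≡ 16^2 = 256 ≡ 24 (mod 29)
18^32 ≡ 24^2 = 576 ≡ 25 (mod 29)
18^64 ≡ 25^2 = 625 ≡ 16 (mod 29)
18^128 ≡ 16^2 = 256 ≡ 24 (mod 29)
18^256 ≡ 24^2 = 576 ≡ 25 (mod 29)
18^512 ≡ 25^2 = 625 ≡ 16 (mod 29)
18^833 = 18^512 * 18^256 * 18^64 * 18^1 ≡ 16 * 25 * 16 * 18 (mod 29).
Accumulate the product:
16 * 25 = 400 ≡ 23
23 * 16 = 368 ≡ 20
20 * 18 = 360 ≡ 12

12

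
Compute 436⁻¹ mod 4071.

2437

By the extended Euclidean algorithm:
4071 = 9×436 + 147
436 = 2×147 + 142
147 = 1×142 + 5
142 = 28×5 + 2
5 = 2×2 + 1
2 = 2×1 + 0
gcd(436, 4071) = 1, so the inverse exists.
Back-substitute for 1:
1 = 1×5 − 2×2
  = −2×142 + 57×5
  = 57×147 − 59×142
  = −59×436 + 175×147
  = 175×4071 − 1634×436
So 436⁻¹ ≡ −1634 ≡ 2437 (mod 4071).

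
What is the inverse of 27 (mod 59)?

35

Run the extended Euclidean algorithm:
59 = 2*27 + 5
27 = 5*5 + 2
5 = 2*2 + 1
2 = 2*1 + 0
gcd(27, 59) = 1, so the inverse exists.
Back-substitute for 1:
1 = 1*5 − 2*2
  = −2*27 + 11*5
  = 11*59 − 24*27
So 27⁻¹ ≡ −24 ≡ 35 (mod 59).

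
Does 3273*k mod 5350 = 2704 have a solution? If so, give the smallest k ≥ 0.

2098

gcd(3273, 5350) = 1, so a unique solution mod 5350 exists.
3273⁻¹ ≡ 1087 (mod 5350).
k ≡ 1087*2704 ≡ 2098 (mod 5350).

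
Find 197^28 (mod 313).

197^1 ≡ 197 (mod 313)
197^2 ≡ 197^2 = 38809 ≡ 310 (mod 313)
197^4 ≡ 310^2 = 96100 ≡ 9 (mod 313)
197^8 ≡ 9^2 = 81 (mod 313)
197^16 ≡ 81^2 = 6561 ≡ 301 (mod 313)
197^28 = 197^16 · 197^8 · 197^4 ≡ 301 · 81 · 9 (mod 313).
Accumulate the product:
301 · 81 = 24381 ≡ 280
280 · 9 = 2520 ≡ 16

16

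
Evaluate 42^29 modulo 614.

Compute successive squares:
29 in binary is 11101, i.e. 29 = 16 + 8 + 4 + 1.
42^1 ≡ 42 (mod 614)
42^2 ≡ 42^2 = 1764 ≡ 536 (mod 614)
42^4 ≡ 536^2 = 287296 ≡ 558 (mod 614)
42^8 ≡ 558^2 = 311364 ≡ 66 (mod 614)
42^16 ≡ 66^2 = 4356 ≡ 58 (mod 614)
42^29 = 42^16 · 42^8 · 42^4 · 42^1 ≡ 58 · 66 · 558 · 42 (mod 614).
Accumulate the product:
58 · 66 = 3828 ≡ 144
144 · 558 = 80352 ≡ 532
532 · 42 = 22344 ≡ 240

240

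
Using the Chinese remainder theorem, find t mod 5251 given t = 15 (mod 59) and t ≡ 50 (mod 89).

4322

59⁻¹ mod 89: 59*86 ≡ 1 (mod 89), so 59⁻¹ ≡ 86.
t = 15 + 59*((50 − 15)*86 mod 89) = 15 + 59*73 = 4322.
Check: 4322 mod 59 = 15, 4322 mod 89 = 50. ✓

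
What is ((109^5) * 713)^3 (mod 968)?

613

(109)^5 ≡ 549 (mod 968)
549 * 713 = 391437 ≡ 365 (mod 968)
(365)^3 ≡ 613 (mod 968)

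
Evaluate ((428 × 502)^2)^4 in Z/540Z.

428 × 502 = 214856 ≡ 476 (mod 540)
(476)^2 ≡ 316 (mod 540)
(316)^4 ≡ 316 (mod 540)

316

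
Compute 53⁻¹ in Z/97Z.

By the extended Euclidean algorithm:
97 = 1*53 + 44
53 = 1*44 + 9
44 = 4*9 + 8
9 = 1*8 + 1
8 = 8*1 + 0
gcd(53, 97) = 1, so the inverse exists.
Bézout: 1 = −6*97 + 11*53.
So 53⁻¹ ≡ 11 (mod 97).

11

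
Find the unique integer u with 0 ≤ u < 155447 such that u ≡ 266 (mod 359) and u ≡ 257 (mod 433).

44423

359⁻¹ mod 433: 359*275 ≡ 1 (mod 433), so 359⁻¹ ≡ 275.
u = 266 + 359*((257 − 266)*275 mod 433) = 266 + 359*123 = 44423.
Check: 44423 mod 359 = 266, 44423 mod 433 = 257. ✓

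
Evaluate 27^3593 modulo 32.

27

3593 in binary is 111000001001, i.e. 3593 = 2048 + 1024 + 512 + 8 + 1.
27^1 ≡ 27 (mod 32)
27^2 ≡ 27^2 = 729 ≡ 25 (mod 32)
27^4 ≡ 25^2 = 625 ≡ 17 (mod 32)
27^8 ≡ 17^2 = 289 ≡ 1 (mod 32)
27^16 ≡ 1^2 = 1 (mod 32)
27^32 ≡ 1^2 = 1 (mod 32)
27^64 ≡ 1^2 = 1 (mod 32)
27^128 ≡ 1^2 = 1 (mod 32)
27^256 ≡ 1^2 = 1 (mod 32)
27^512 ≡ 1^2 = 1 (mod 32)
27^1024 ≡ 1^2 = 1 (mod 32)
27^2048 ≡ 1^2 = 1 (mod 32)
27^3593 = 27^2048 * 27^1024 * 27^512 * 27^8 * 27^1 ≡ 1 * 1 * 1 * 1 * 27 (mod 32).
Accumulate the product:
1 * 1 = 1
1 * 1 = 1
1 * 1 = 1
1 * 27 = 27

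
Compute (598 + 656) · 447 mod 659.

598 + 656 = 1254 ≡ 595 (mod 659)
595 · 447 = 265965 ≡ 388 (mod 659)

388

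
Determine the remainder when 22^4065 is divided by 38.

Using repeated squaring:
4065 in binary is 111111100001, i.e. 4065 = 2048 + 1024 + 512 + 256 + 128 + 64 + 32 + 1.
22^1 ≡ 22 (mod 38)
22^2 ≡ 22^2 = 484 ≡ 28 (mod 38)
22^4 ≡ 28^2 = 784 ≡ 24 (mod 38)
22^8 ≡ 24^2 = 576 ≡ 6 (mod 38)
22^16 ≡ 6^2 = 36 (mod 38)
22^32 ≡ 36^2 = 1296 ≡ 4 (mod 38)
22^64 ≡ 4^2 = 16 (mod 38)
22^128 ≡ 16^2 = 256 ≡ 28 (mod 38)
22^256 ≡ 28^2 = 784 ≡ 24 (mod 38)
22^512 ≡ 24^2 = 576 ≡ 6 (mod 38)
22^1024 ≡ 6^2 = 36 (mod 38)
22^2048 ≡ 36^2 = 1296 ≡ 4 (mod 38)
22^4065 = 22^2048 * 22^1024 * 22^512 * 22^256 * 22^128 * 22^64 * 22^32 * 22^1 ≡ 4 * 36 * 6 * 24 * 28 * 16 * 4 * 22 (mod 38).
Accumulate the product:
4 * 36 = 144 ≡ 30
30 * 6 = 180 ≡ 28
28 * 24 = 672 ≡ 26
26 * 28 = 728 ≡ 6
6 * 16 = 96 ≡ 20
20 * 4 = 80 ≡ 4
4 * 22 = 88 ≡ 12

12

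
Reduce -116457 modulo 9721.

195

-116457 = -12·9721 + 195, so -116457 ≡ 195 (mod 9721).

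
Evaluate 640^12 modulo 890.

490

12 in binary is 1100, i.e. 12 = 8 + 4.
640^1 ≡ 640 (mod 890)
640^2 ≡ 640^2 = 409600 ≡ 200 (mod 890)
640^4 ≡ 200^2 = 40000 ≡ 840 (mod 890)
640^8 ≡ 840^2 = 705600 ≡ 720 (mod 890)
640^12 = 640^8 × 640^4 ≡ 720 × 840 (mod 890).
720 × 840 = 604800 ≡ 490 (mod 890).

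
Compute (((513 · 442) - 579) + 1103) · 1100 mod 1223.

513 · 442 = 226746 ≡ 491 (mod 1223)
491 - 579 = -88 ≡ 1135 (mod 1223)
1135 + 1103 = 2238 ≡ 1015 (mod 1223)
1015 · 1100 = 1116500 ≡ 1124 (mod 1223)

1124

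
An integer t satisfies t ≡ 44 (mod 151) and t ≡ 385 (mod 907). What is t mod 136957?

151⁻¹ mod 907: 151·901 ≡ 1 (mod 907), so 151⁻¹ ≡ 901.
t = 44 + 151·((385 − 44)·901 mod 907) = 44 + 151·675 = 101969.

101969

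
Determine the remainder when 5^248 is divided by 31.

25

Compute successive squares:
5^1 ≡ 5 (mod 31)
5^2 ≡ 5^2 = 25 (mod 31)
5^4 ≡ 25^2 = 625 ≡ 5 (mod 31)
5^8 ≡ 5^2 = 25 (mod 31)
5^16 ≡ 25^2 = 625 ≡ 5 (mod 31)
5^32 ≡ 5^2 = 25 (mod 31)
5^64 ≡ 25^2 = 625 ≡ 5 (mod 31)
5^128 ≡ 5^2 = 25 (mod 31)
5^248 = 5^128 × 5^64 × 5^32 × 5^16 × 5^8 ≡ 25 × 5 × 25 × 5 × 25 (mod 31).
Accumulate the product:
25 × 5 = 125 ≡ 1
1 × 25 = 25
25 × 5 = 125 ≡ 1
1 × 25 = 25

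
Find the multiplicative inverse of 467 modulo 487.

73

Apply the Euclidean algorithm and back-substitute:
487 = 1*467 + 20
467 = 23*20 + 7
20 = 2*7 + 6
7 = 1*6 + 1
6 = 6*1 + 0
gcd(467, 487) = 1, so the inverse exists.
Bézout: 1 = −70*487 + 73*467.
So 467⁻¹ ≡ 73 (mod 487).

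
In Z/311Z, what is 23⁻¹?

284

Run the extended Euclidean algorithm:
311 = 13×23 + 12
23 = 1×12 + 11
12 = 1×11 + 1
11 = 11×1 + 0
gcd(23, 311) = 1, so the inverse exists.
Back-substitute for 1:
1 = 1×12 − 1×11
  = −1×23 + 2×12
  = 2×311 − 27×23
So 23⁻¹ ≡ −27 ≡ 284 (mod 311).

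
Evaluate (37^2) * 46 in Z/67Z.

61

(37)^2 ≡ 29 (mod 67)
29 * 46 = 1334 ≡ 61 (mod 67)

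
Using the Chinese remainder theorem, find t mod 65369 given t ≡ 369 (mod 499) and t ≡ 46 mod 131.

51267

499⁻¹ mod 131: 499·110 ≡ 1 (mod 131), so 499⁻¹ ≡ 110.
t = 369 + 499·((46 − 369)·110 mod 131) = 369 + 499·102 = 51267.
Check: 51267 mod 499 = 369, 51267 mod 131 = 46. ✓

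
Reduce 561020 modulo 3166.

638

561020 = 177*3166 + 638, so 561020 ≡ 638 (mod 3166).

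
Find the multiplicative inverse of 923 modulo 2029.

Apply the Euclidean algorithm and back-substitute:
2029 = 2×923 + 183
923 = 5×183 + 8
183 = 22×8 + 7
8 = 1×7 + 1
7 = 7×1 + 0
gcd(923, 2029) = 1, so the inverse exists.
Back-substitute for 1:
1 = 1×8 − 1×7
  = −1×183 + 23×8
  = 23×923 − 116×183
  = −116×2029 + 255×923
So 923⁻¹ ≡ 255 (mod 2029).

255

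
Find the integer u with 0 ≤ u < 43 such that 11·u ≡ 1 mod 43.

Run the extended Euclidean algorithm:
43 = 3·11 + 10
11 = 1·10 + 1
10 = 10·1 + 0
gcd(11, 43) = 1, so the inverse exists.
Back-substitute for 1:
1 = 1·11 − 1·10
  = −1·43 + 4·11
So 11⁻¹ ≡ 4 (mod 43).

4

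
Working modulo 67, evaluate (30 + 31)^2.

30 + 31 = 61
(61)^2 ≡ 36 (mod 67)

36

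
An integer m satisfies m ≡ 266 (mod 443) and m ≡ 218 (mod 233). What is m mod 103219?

32605

443⁻¹ mod 233: 443·81 ≡ 1 (mod 233), so 443⁻¹ ≡ 81.
m = 266 + 443·((218 − 266)·81 mod 233) = 266 + 443·73 = 32605.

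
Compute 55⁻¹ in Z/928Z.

135

By the extended Euclidean algorithm:
928 = 16·55 + 48
55 = 1·48 + 7
48 = 6·7 + 6
7 = 1·6 + 1
6 = 6·1 + 0
gcd(55, 928) = 1, so the inverse exists.
Bézout: 1 = −8·928 + 135·55.
So 55⁻¹ ≡ 135 (mod 928).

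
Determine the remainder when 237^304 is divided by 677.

558

Compute successive squares:
237^1 ≡ 237 (mod 677)
237^2 ≡ 237^2 = 56169 ≡ 655 (mod 677)
237^4 ≡ 655^2 = 429025 ≡ 484 (mod 677)
237^8 ≡ 484^2 = 234256 ≡ 14 (mod 677)
237^16 ≡ 14^2 = 196 (mod 677)
237^32 ≡ 196^2 = 38416 ≡ 504 (mod 677)
237^64 ≡ 504^2 = 254016 ≡ 141 (mod 677)
237^128 ≡ 141^2 = 19881 ≡ 248 (mod 677)
237^256 ≡ 248^2 = 61504 ≡ 574 (mod 677)
237^304 = 237^256 × 237^32 × 237^16 ≡ 574 × 504 × 196 (mod 677).
Accumulate the product:
574 × 504 = 289296 ≡ 217
217 × 196 = 42532 ≡ 558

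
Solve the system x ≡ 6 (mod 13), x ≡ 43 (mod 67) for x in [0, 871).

13⁻¹ mod 67: 13*31 ≡ 1 (mod 67), so 13⁻¹ ≡ 31.
x = 6 + 13*((43 − 6)*31 mod 67) = 6 + 13*8 = 110.

110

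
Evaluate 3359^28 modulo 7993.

47

Compute successive squares:
28 in binary is 11100, i.e. 28 = 16 + 8 + 4.
3359^1 ≡ 3359 (mod 7993)
3359^2 ≡ 3359^2 = 11282881 ≡ 4758 (mod 7993)
3359^4 ≡ 4758^2 = 22638564 ≡ 2388 (mod 7993)
3359^8 ≡ 2388^2 = 5702544 ≡ 3535 (mod 7993)
3359^16 ≡ 3535^2 = 12496225 ≡ 3166 (mod 7993)
3359^28 = 3359^16 * 3359^8 * 3359^4 ≡ 3166 * 3535 * 2388 (mod 7993).
Accumulate the product:
3166 * 3535 = 11191810 ≡ 1610
1610 * 2388 = 3844680 ≡ 47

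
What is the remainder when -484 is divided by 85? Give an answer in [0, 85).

26

-484 = -6·85 + 26, so -484 ≡ 26 (mod 85).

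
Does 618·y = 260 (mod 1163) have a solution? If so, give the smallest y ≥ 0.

501

gcd(618, 1163) = 1, so a unique solution mod 1163 exists.
618⁻¹ ≡ 239 (mod 1163).
y ≡ 239·260 ≡ 501 (mod 1163).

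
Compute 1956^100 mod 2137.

By square-and-multiply:
1956^1 ≡ 1956 (mod 2137)
1956^2 ≡ 1956^2 = 3825936 ≡ 706 (mod 2137)
1956^4 ≡ 706^2 = 498436 ≡ 515 (mod 2137)
1956^8 ≡ 515^2 = 265225 ≡ 237 (mod 2137)
1956^16 ≡ 237^2 = 56169 ≡ 607 (mod 2137)
1956^32 ≡ 607^2 = 368449 ≡ 885 (mod 2137)
1956^64 ≡ 885^2 = 783225 ≡ 1083 (mod 2137)
1956^100 = 1956^64 · 1956^32 · 1956^4 ≡ 1083 · 885 · 515 (mod 2137).
Accumulate the product:
1083 · 885 = 958455 ≡ 1079
1079 · 515 = 555685 ≡ 65

65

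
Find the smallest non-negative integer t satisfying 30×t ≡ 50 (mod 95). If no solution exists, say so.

gcd(30, 95) = 5, and 5 | 50, so solutions exist.
Divide through by 5: 6×t = 10 (mod 19).
6⁻¹ ≡ 16 (mod 19).
t ≡ 16×10 ≡ 8 (mod 19).
The smallest non-negative solution is t = 8.

8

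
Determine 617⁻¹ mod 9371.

5574

9371 = 15*617 + 116
617 = 5*116 + 37
116 = 3*37 + 5
37 = 7*5 + 2
5 = 2*2 + 1
2 = 2*1 + 0
gcd(617, 9371) = 1, so the inverse exists.
Bézout: 1 = 250*9371 − 3797*617.
So 617⁻¹ ≡ −3797 ≡ 5574 (mod 9371).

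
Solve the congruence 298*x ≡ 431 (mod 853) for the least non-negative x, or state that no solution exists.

302

gcd(298, 853) = 1, so a unique solution mod 853 exists.
298⁻¹ ≡ 541 (mod 853).
x ≡ 541*431 ≡ 302 (mod 853).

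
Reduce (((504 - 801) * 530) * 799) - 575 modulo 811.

504 - 801 = -297 ≡ 514 (mod 811)
514 * 530 = 272420 ≡ 735 (mod 811)
735 * 799 = 587265 ≡ 101 (mod 811)
101 - 575 = -474 ≡ 337 (mod 811)

337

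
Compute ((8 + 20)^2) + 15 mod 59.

32

8 + 20 = 28
(28)^2 ≡ 17 (mod 59)
17 + 15 = 32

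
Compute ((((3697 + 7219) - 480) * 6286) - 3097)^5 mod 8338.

7855

3697 + 7219 = 10916 ≡ 2578 (mod 8338)
2578 - 480 = 2098
2098 * 6286 = 13188028 ≡ 5650 (mod 8338)
5650 - 3097 = 2553
(2553)^5 ≡ 7855 (mod 8338)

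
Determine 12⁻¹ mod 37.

37 = 3*12 + 1
12 = 12*1 + 0
gcd(12, 37) = 1, so the inverse exists.
Back-substitute for 1:
1 = 1*37 − 3*12
So 12⁻¹ ≡ −3 ≡ 34 (mod 37).

34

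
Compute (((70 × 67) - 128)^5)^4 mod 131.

99

70 × 67 = 4690 ≡ 105 (mod 131)
105 - 128 = -23 ≡ 108 (mod 131)
(108)^5 ≡ 80 (mod 131)
(80)^4 ≡ 99 (mod 131)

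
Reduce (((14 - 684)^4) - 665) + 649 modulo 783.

123

14 - 684 = -670 ≡ 113 (mod 783)
(113)^4 ≡ 139 (mod 783)
139 - 665 = -526 ≡ 257 (mod 783)
257 + 649 = 906 ≡ 123 (mod 783)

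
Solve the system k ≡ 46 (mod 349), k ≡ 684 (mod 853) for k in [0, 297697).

349⁻¹ mod 853: 349*22 ≡ 1 (mod 853), so 349⁻¹ ≡ 22.
k = 46 + 349*((684 − 46)*22 mod 853) = 46 + 349*388 = 135458.

135458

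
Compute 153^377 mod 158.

103

153^1 ≡ 153 (mod 158)
153^2 ≡ 153^2 = 23409 ≡ 25 (mod 158)
153^4 ≡ 25^2 = 625 ≡ 151 (mod 158)
153^8 ≡ 151^2 = 22801 ≡ 49 (mod 158)
153^16 ≡ 49^2 = 2401 ≡ 31 (mod 158)
153^32 ≡ 31^2 = 961 ≡ 13 (mod 158)
153^64 ≡ 13^2 = 169 ≡ 11 (mod 158)
153^128 ≡ 11^2 = 121 (mod 158)
153^256 ≡ 121^2 = 14641 ≡ 105 (mod 158)
153^377 = 153^256 · 153^64 · 153^32 · 153^16 · 153^8 · 153^1 ≡ 105 · 11 · 13 · 31 · 49 · 153 (mod 158).
Accumulate the product:
105 · 11 = 1155 ≡ 49
49 · 13 = 637 ≡ 5
5 · 31 = 155
155 · 49 = 7595 ≡ 11
11 · 153 = 1683 ≡ 103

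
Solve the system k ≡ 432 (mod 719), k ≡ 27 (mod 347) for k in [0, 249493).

719⁻¹ mod 347: 719·236 ≡ 1 (mod 347), so 719⁻¹ ≡ 236.
k = 432 + 719·((27 − 432)·236 mod 347) = 432 + 719·192 = 138480.

138480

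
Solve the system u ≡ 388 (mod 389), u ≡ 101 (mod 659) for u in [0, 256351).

389⁻¹ mod 659: 389×144 ≡ 1 (mod 659), so 389⁻¹ ≡ 144.
u = 388 + 389×((101 − 388)×144 mod 659) = 388 + 389×189 = 73909.
Check: 73909 mod 389 = 388, 73909 mod 659 = 101. ✓

73909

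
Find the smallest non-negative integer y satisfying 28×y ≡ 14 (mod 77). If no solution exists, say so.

gcd(28, 77) = 7, and 7 | 14, so solutions exist.
Divide through by 7: 4×y mod 11 = 2.
4⁻¹ ≡ 3 (mod 11).
y ≡ 3×2 ≡ 6 (mod 11).
The smallest non-negative solution is y = 6.

6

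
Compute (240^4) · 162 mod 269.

48

(240)^4 ≡ 80 (mod 269)
80 · 162 = 12960 ≡ 48 (mod 269)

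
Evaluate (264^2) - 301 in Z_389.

153

(264)^2 ≡ 65 (mod 389)
65 - 301 = -236 ≡ 153 (mod 389)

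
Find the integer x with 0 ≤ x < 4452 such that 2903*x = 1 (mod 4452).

2831

Apply the Euclidean algorithm and back-substitute:
4452 = 1×2903 + 1549
2903 = 1×1549 + 1354
1549 = 1×1354 + 195
1354 = 6×195 + 184
195 = 1×184 + 11
184 = 16×11 + 8
11 = 1×8 + 3
8 = 2×3 + 2
3 = 1×2 + 1
2 = 2×1 + 0
gcd(2903, 4452) = 1, so the inverse exists.
Back-substitute for 1:
1 = 1×3 − 1×2
  = −1×8 + 3×3
  = 3×11 − 4×8
  = −4×184 + 67×11
  = 67×195 − 71×184
  = −71×1354 + 493×195
  = 493×1549 − 564×1354
  = −564×2903 + 1057×1549
  = 1057×4452 − 1621×2903
So 2903⁻¹ ≡ −1621 ≡ 2831 (mod 4452).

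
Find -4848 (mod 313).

-4848 = -16·313 + 160, so -4848 ≡ 160 (mod 313).

160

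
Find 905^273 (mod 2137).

1059

273 in binary is 100010001, i.e. 273 = 256 + 16 + 1.
905^1 ≡ 905 (mod 2137)
905^2 ≡ 905^2 = 819025 ≡ 554 (mod 2137)
905^4 ≡ 554^2 = 306916 ≡ 1325 (mod 2137)
905^8 ≡ 1325^2 = 1755625 ≡ 1148 (mod 2137)
905^16 ≡ 1148^2 = 1317904 ≡ 1512 (mod 2137)
905^32 ≡ 1512^2 = 2286144 ≡ 1691 (mod 2137)
905^64 ≡ 1691^2 = 2859481 ≡ 175 (mod 2137)
905^128 ≡ 175^2 = 30625 ≡ 707 (mod 2137)
905^256 ≡ 707^2 = 499849 ≡ 1928 (mod 2137)
905^273 = 905^256 × 905^16 × 905^1 ≡ 1928 × 1512 × 905 (mod 2137).
Accumulate the product:
1928 × 1512 = 2915136 ≡ 268
268 × 905 = 242540 ≡ 1059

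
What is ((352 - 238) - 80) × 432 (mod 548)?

440

352 - 238 = 114
114 - 80 = 34
34 × 432 = 14688 ≡ 440 (mod 548)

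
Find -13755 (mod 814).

-13755 = -17×814 + 83, so -13755 ≡ 83 (mod 814).

83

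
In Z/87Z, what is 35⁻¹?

5

87 = 2×35 + 17
35 = 2×17 + 1
17 = 17×1 + 0
gcd(35, 87) = 1, so the inverse exists.
Back-substitute for 1:
1 = 1×35 − 2×17
  = −2×87 + 5×35
So 35⁻¹ ≡ 5 (mod 87).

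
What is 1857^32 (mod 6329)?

By square-and-multiply:
1857^1 ≡ 1857 (mod 6329)
1857^2 ≡ 1857^2 = 3448449 ≡ 5473 (mod 6329)
1857^4 ≡ 5473^2 = 29953729 ≡ 4901 (mod 6329)
1857^8 ≡ 4901^2 = 24019801 ≡ 1246 (mod 6329)
1857^16 ≡ 1246^2 = 1552516 ≡ 1911 (mod 6329)
1857^32 ≡ 1911^2 = 3651921 ≡ 88 (mod 6329)
So 1857^32 ≡ 88 (mod 6329).

88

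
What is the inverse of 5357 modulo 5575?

1918

5575 = 1·5357 + 218
5357 = 24·218 + 125
218 = 1·125 + 93
125 = 1·93 + 32
93 = 2·32 + 29
32 = 1·29 + 3
29 = 9·3 + 2
3 = 1·2 + 1
2 = 2·1 + 0
gcd(5357, 5575) = 1, so the inverse exists.
Bézout: 1 = −1843·5575 + 1918·5357.
So 5357⁻¹ ≡ 1918 (mod 5575).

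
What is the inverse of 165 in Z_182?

107

By the extended Euclidean algorithm:
182 = 1*165 + 17
165 = 9*17 + 12
17 = 1*12 + 5
12 = 2*5 + 2
5 = 2*2 + 1
2 = 2*1 + 0
gcd(165, 182) = 1, so the inverse exists.
Back-substitute for 1:
1 = 1*5 − 2*2
  = −2*12 + 5*5
  = 5*17 − 7*12
  = −7*165 + 68*17
  = 68*182 − 75*165
So 165⁻¹ ≡ −75 ≡ 107 (mod 182).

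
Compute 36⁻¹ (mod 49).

By the extended Euclidean algorithm:
49 = 1×36 + 13
36 = 2×13 + 10
13 = 1×10 + 3
10 = 3×3 + 1
3 = 3×1 + 0
gcd(36, 49) = 1, so the inverse exists.
Back-substitute for 1:
1 = 1×10 − 3×3
  = −3×13 + 4×10
  = 4×36 − 11×13
  = −11×49 + 15×36
So 36⁻¹ ≡ 15 (mod 49).

15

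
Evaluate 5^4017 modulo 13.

By square-and-multiply:
4017 in binary is 111110110001, i.e. 4017 = 2048 + 1024 + 512 + 256 + 128 + 32 + 16 + 1.
5^1 ≡ 5 (mod 13)
5^2 ≡ 5^2 = 25 ≡ 12 (mod 13)
5^4 ≡ 12^2 = 144 ≡ 1 (mod 13)
5^8 ≡ 1^2 = 1 (mod 13)
5^16 ≡ 1^2 = 1 (mod 13)
5^32 ≡ 1^2 = 1 (mod 13)
5^64 ≡ 1^2 = 1 (mod 13)
5^128 ≡ 1^2 = 1 (mod 13)
5^256 ≡ 1^2 = 1 (mod 13)
5^512 ≡ 1^2 = 1 (mod 13)
5^1024 ≡ 1^2 = 1 (mod 13)
5^2048 ≡ 1^2 = 1 (mod 13)
5^4017 = 5^2048 · 5^1024 · 5^512 · 5^256 · 5^128 · 5^32 · 5^16 · 5^1 ≡ 1 · 1 · 1 · 1 · 1 · 1 · 1 · 5 (mod 13).
Accumulate the product:
1 · 1 = 1
1 · 1 = 1
1 · 1 = 1
1 · 1 = 1
1 · 1 = 1
1 · 1 = 1
1 · 5 = 5

5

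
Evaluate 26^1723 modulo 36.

By square-and-multiply:
26^1 ≡ 26 (mod 36)
26^2 ≡ 26^2 = 676 ≡ 28 (mod 36)
26^4 ≡ 28^2 = 784 ≡ 28 (mod 36)
26^8 ≡ 28^2 = 784 ≡ 28 (mod 36)
26^16 ≡ 28^2 = 784 ≡ 28 (mod 36)
26^32 ≡ 28^2 = 784 ≡ 28 (mod 36)
26^64 ≡ 28^2 = 784 ≡ 28 (mod 36)
26^128 ≡ 28^2 = 784 ≡ 28 (mod 36)
26^256 ≡ 28^2 = 784 ≡ 28 (mod 36)
26^512 ≡ 28^2 = 784 ≡ 28 (mod 36)
26^1024 ≡ 28^2 = 784 ≡ 28 (mod 36)
26^1723 = 26^1024 · 26^512 · 26^128 · 26^32 · 26^16 · 26^8 · 26^2 · 26^1 ≡ 28 · 28 · 28 · 28 · 28 · 28 · 28 · 26 (mod 36).
Accumulate the product:
28 · 28 = 784 ≡ 28
28 · 28 = 784 ≡ 28
28 · 28 = 784 ≡ 28
28 · 28 = 784 ≡ 28
28 · 28 = 784 ≡ 28
28 · 28 = 784 ≡ 28
28 · 26 = 728 ≡ 8

8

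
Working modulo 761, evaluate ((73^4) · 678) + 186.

(73)^4 ≡ 4 (mod 761)
4 · 678 = 2712 ≡ 429 (mod 761)
429 + 186 = 615

615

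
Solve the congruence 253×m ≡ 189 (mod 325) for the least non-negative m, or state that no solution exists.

38

gcd(253, 325) = 1, so a unique solution mod 325 exists.
253⁻¹ ≡ 167 (mod 325).
m ≡ 167×189 ≡ 38 (mod 325).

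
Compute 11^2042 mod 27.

11^1 ≡ 11 (mod 27)
11^2 ≡ 11^2 = 121 ≡ 13 (mod 27)
11^4 ≡ 13^2 = 169 ≡ 7 (mod 27)
11^8 ≡ 7^2 = 49 ≡ 22 (mod 27)
11^16 ≡ 22^2 = 484 ≡ 25 (mod 27)
11^32 ≡ 25^2 = 625 ≡ 4 (mod 27)
11^64 ≡ 4^2 = 16 (mod 27)
11^128 ≡ 16^2 = 256 ≡ 13 (mod 27)
11^256 ≡ 13^2 = 169 ≡ 7 (mod 27)
11^512 ≡ 7^2 = 49 ≡ 22 (mod 27)
11^1024 ≡ 22^2 = 484 ≡ 25 (mod 27)
11^2042 = 11^1024 × 11^512 × 11^256 × 11^128 × 11^64 × 11^32 × 11^16 × 11^8 × 11^2 ≡ 25 × 22 × 7 × 13 × 16 × 4 × 25 × 22 × 13 (mod 27).
Accumulate the product:
25 × 22 = 550 ≡ 10
10 × 7 = 70 ≡ 16
16 × 13 = 208 ≡ 19
19 × 16 = 304 ≡ 7
7 × 4 = 28 ≡ 1
1 × 25 = 25
25 × 22 = 550 ≡ 10
10 × 13 = 130 ≡ 22

22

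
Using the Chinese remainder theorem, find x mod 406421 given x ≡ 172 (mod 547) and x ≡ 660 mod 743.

547⁻¹ mod 743: 547·163 ≡ 1 (mod 743), so 547⁻¹ ≡ 163.
x = 172 + 547·((660 − 172)·163 mod 743) = 172 + 547·43 = 23693.
Check: 23693 mod 547 = 172, 23693 mod 743 = 660. ✓

23693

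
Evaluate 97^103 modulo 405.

358

97^1 ≡ 97 (mod 405)
97^2 ≡ 97^2 = 9409 ≡ 94 (mod 405)
97^4 ≡ 94^2 = 8836 ≡ 331 (mod 405)
97^8 ≡ 331^2 = 109561 ≡ 211 (mod 405)
97^16 ≡ 211^2 = 44521 ≡ 376 (mod 405)
97^32 ≡ 376^2 = 141376 ≡ 31 (mod 405)
97^64 ≡ 31^2 = 961 ≡ 151 (mod 405)
97^103 = 97^64 · 97^32 · 97^4 · 97^2 · 97^1 ≡ 151 · 31 · 331 · 94 · 97 (mod 405).
Accumulate the product:
151 · 31 = 4681 ≡ 226
226 · 331 = 74806 ≡ 286
286 · 94 = 26884 ≡ 154
154 · 97 = 14938 ≡ 358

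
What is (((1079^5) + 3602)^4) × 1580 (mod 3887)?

501

(1079)^5 ≡ 3211 (mod 3887)
3211 + 3602 = 6813 ≡ 2926 (mod 3887)
(2926)^4 ≡ 1223 (mod 3887)
1223 × 1580 = 1932340 ≡ 501 (mod 3887)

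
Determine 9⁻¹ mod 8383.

1863

Run the extended Euclidean algorithm:
8383 = 931×9 + 4
9 = 2×4 + 1
4 = 4×1 + 0
gcd(9, 8383) = 1, so the inverse exists.
Back-substitute for 1:
1 = 1×9 − 2×4
  = −2×8383 + 1863×9
So 9⁻¹ ≡ 1863 (mod 8383).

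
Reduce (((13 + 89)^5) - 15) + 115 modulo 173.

13 + 89 = 102
(102)^5 ≡ 105 (mod 173)
105 - 15 = 90
90 + 115 = 205 ≡ 32 (mod 173)

32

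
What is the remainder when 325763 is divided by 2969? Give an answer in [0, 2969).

325763 = 109×2969 + 2142, so 325763 ≡ 2142 (mod 2969).

2142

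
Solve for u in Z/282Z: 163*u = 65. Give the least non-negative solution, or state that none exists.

gcd(163, 282) = 1, so a unique solution mod 282 exists.
163⁻¹ ≡ 109 (mod 282).
u ≡ 109*65 ≡ 35 (mod 282).

35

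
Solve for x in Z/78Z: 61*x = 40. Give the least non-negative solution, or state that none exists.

gcd(61, 78) = 1, so a unique solution mod 78 exists.
61⁻¹ ≡ 55 (mod 78).
x ≡ 55*40 ≡ 16 (mod 78).

16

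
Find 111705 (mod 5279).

846

111705 = 21×5279 + 846, so 111705 ≡ 846 (mod 5279).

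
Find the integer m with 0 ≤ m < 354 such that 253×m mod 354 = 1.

Run the extended Euclidean algorithm:
354 = 1*253 + 101
253 = 2*101 + 51
101 = 1*51 + 50
51 = 1*50 + 1
50 = 50*1 + 0
gcd(253, 354) = 1, so the inverse exists.
Back-substitute for 1:
1 = 1*51 − 1*50
  = −1*101 + 2*51
  = 2*253 − 5*101
  = −5*354 + 7*253
So 253⁻¹ ≡ 7 (mod 354).

7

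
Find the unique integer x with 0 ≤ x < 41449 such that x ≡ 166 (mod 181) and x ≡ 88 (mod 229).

36728

181⁻¹ mod 229: 181·62 ≡ 1 (mod 229), so 181⁻¹ ≡ 62.
x = 166 + 181·((88 − 166)·62 mod 229) = 166 + 181·202 = 36728.
Check: 36728 mod 181 = 166, 36728 mod 229 = 88. ✓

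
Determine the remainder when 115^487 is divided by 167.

Using repeated squaring:
115^1 ≡ 115 (mod 167)
115^2 ≡ 115^2 = 13225 ≡ 32 (mod 167)
115^4 ≡ 32^2 = 1024 ≡ 22 (mod 167)
115^8 ≡ 22^2 = 484 ≡ 150 (mod 167)
115^16 ≡ 150^2 = 22500 ≡ 122 (mod 167)
115^32 ≡ 122^2 = 14884 ≡ 21 (mod 167)
115^64 ≡ 21^2 = 441 ≡ 107 (mod 167)
115^128 ≡ 107^2 = 11449 ≡ 93 (mod 167)
115^256 ≡ 93^2 = 8649 ≡ 132 (mod 167)
115^487 = 115^256 × 115^128 × 115^64 × 115^32 × 115^4 × 115^2 × 115^1 ≡ 132 × 93 × 107 × 21 × 22 × 32 × 115 (mod 167).
Accumulate the product:
132 × 93 = 12276 ≡ 85
85 × 107 = 9095 ≡ 77
77 × 21 = 1617 ≡ 114
114 × 22 = 2508 ≡ 3
3 × 32 = 96
96 × 115 = 11040 ≡ 18

18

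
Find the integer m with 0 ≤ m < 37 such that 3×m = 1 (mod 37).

Run the extended Euclidean algorithm:
37 = 12·3 + 1
3 = 3·1 + 0
gcd(3, 37) = 1, so the inverse exists.
Bézout: 1 = 1·37 − 12·3.
So 3⁻¹ ≡ −12 ≡ 25 (mod 37).

25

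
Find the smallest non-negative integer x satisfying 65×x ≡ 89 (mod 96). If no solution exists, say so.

gcd(65, 96) = 1, so a unique solution mod 96 exists.
65⁻¹ ≡ 65 (mod 96).
x ≡ 65×89 ≡ 25 (mod 96).

25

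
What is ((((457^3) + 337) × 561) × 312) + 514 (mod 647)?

(457)^3 ≡ 494 (mod 647)
494 + 337 = 831 ≡ 184 (mod 647)
184 × 561 = 103224 ≡ 351 (mod 647)
351 × 312 = 109512 ≡ 169 (mod 647)
169 + 514 = 683 ≡ 36 (mod 647)

36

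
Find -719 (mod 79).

71

-719 = -10*79 + 71, so -719 ≡ 71 (mod 79).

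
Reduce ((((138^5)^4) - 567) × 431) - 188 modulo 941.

570

(138)^5 ≡ 410 (mod 941)
(410)^4 ≡ 119 (mod 941)
119 - 567 = -448 ≡ 493 (mod 941)
493 × 431 = 212483 ≡ 758 (mod 941)
758 - 188 = 570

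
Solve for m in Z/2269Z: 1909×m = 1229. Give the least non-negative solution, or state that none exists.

gcd(1909, 2269) = 1, so a unique solution mod 2269 exists.
1909⁻¹ ≡ 687 (mod 2269).
m ≡ 687×1229 ≡ 255 (mod 2269).

255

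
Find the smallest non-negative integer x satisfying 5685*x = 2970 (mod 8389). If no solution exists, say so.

gcd(5685, 8389) = 1, so a unique solution mod 8389 exists.
5685⁻¹ ≡ 636 (mod 8389).
x ≡ 636*2970 ≡ 1395 (mod 8389).

1395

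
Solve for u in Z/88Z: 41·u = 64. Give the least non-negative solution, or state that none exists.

gcd(41, 88) = 1, so a unique solution mod 88 exists.
41⁻¹ ≡ 73 (mod 88).
u ≡ 73·64 ≡ 8 (mod 88).

8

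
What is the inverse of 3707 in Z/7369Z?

By the extended Euclidean algorithm:
7369 = 1×3707 + 3662
3707 = 1×3662 + 45
3662 = 81×45 + 17
45 = 2×17 + 11
17 = 1×11 + 6
11 = 1×6 + 5
6 = 1×5 + 1
5 = 5×1 + 0
gcd(3707, 7369) = 1, so the inverse exists.
Bézout: 1 = 659×7369 − 1310×3707.
So 3707⁻¹ ≡ −1310 ≡ 6059 (mod 7369).

6059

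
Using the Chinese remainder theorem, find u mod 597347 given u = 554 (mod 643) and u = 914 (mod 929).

643⁻¹ mod 929: 643×458 ≡ 1 (mod 929), so 643⁻¹ ≡ 458.
u = 554 + 643×((914 − 554)×458 mod 929) = 554 + 643×447 = 287975.

287975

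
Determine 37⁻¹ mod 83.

83 = 2×37 + 9
37 = 4×9 + 1
9 = 9×1 + 0
gcd(37, 83) = 1, so the inverse exists.
Bézout: 1 = −4×83 + 9×37.
So 37⁻¹ ≡ 9 (mod 83).

9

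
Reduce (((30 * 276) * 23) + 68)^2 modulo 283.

30 * 276 = 8280 ≡ 73 (mod 283)
73 * 23 = 1679 ≡ 264 (mod 283)
264 + 68 = 332 ≡ 49 (mod 283)
(49)^2 ≡ 137 (mod 283)

137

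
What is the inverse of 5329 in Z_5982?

By the extended Euclidean algorithm:
5982 = 1×5329 + 653
5329 = 8×653 + 105
653 = 6×105 + 23
105 = 4×23 + 13
23 = 1×13 + 10
13 = 1×10 + 3
10 = 3×3 + 1
3 = 3×1 + 0
gcd(5329, 5982) = 1, so the inverse exists.
Back-substitute for 1:
1 = 1×10 − 3×3
  = −3×13 + 4×10
  = 4×23 − 7×13
  = −7×105 + 32×23
  = 32×653 − 199×105
  = −199×5329 + 1624×653
  = 1624×5982 − 1823×5329
So 5329⁻¹ ≡ −1823 ≡ 4159 (mod 5982).

4159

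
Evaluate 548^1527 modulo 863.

804

Using repeated squaring:
1527 in binary is 10111110111, i.e. 1527 = 1024 + 256 + 128 + 64 + 32 + 16 + 4 + 2 + 1.
548^1 ≡ 548 (mod 863)
548^2 ≡ 548^2 = 300304 ≡ 843 (mod 863)
548^4 ≡ 843^2 = 710649 ≡ 400 (mod 863)
548^8 ≡ 400^2 = 160000 ≡ 345 (mod 863)
548^16 ≡ 345^2 = 119025 ≡ 794 (mod 863)
548^32 ≡ 794^2 = 630436 ≡ 446 (mod 863)
548^64 ≡ 446^2 = 198916 ≡ 426 (mod 863)
548^128 ≡ 426^2 = 181476 ≡ 246 (mod 863)
548^256 ≡ 246^2 = 60516 ≡ 106 (mod 863)
548^512 ≡ 106^2 = 11236 ≡ 17 (mod 863)
548^1024 ≡ 17^2 = 289 (mod 863)
548^1527 = 548^1024 * 548^256 * 548^128 * 548^64 * 548^32 * 548^16 * 548^4 * 548^2 * 548^1 ≡ 289 * 106 * 246 * 426 * 446 * 794 * 400 * 843 * 548 (mod 863).
Accumulate the product:
289 * 106 = 30634 ≡ 429
429 * 246 = 105534 ≡ 248
248 * 426 = 105648 ≡ 362
362 * 446 = 161452 ≡ 71
71 * 794 = 56374 ≡ 279
279 * 400 = 111600 ≡ 273
273 * 843 = 230139 ≡ 581
581 * 548 = 318388 ≡ 804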